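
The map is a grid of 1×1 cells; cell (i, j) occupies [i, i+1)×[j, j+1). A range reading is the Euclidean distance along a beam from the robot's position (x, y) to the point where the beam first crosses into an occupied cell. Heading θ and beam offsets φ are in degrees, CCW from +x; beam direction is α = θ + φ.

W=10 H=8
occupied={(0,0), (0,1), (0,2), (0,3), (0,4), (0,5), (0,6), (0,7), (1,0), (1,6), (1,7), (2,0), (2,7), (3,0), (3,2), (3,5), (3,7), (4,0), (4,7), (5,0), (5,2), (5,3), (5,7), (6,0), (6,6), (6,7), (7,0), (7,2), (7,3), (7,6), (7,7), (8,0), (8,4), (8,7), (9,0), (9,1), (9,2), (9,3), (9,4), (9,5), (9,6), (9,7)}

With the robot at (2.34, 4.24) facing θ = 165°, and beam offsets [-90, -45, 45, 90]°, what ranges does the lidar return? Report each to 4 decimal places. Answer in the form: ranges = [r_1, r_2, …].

beam 1: φ=-90°, α=75°
  d=(0.2588,0.9659)  start (2,4)  tX=2.5500 tY=0.7868  stride 1/|dx|=3.8637 1/|dy|=1.0353
    cross y-line → (2,5), t=0.7868
    cross y-line → (2,6), t=1.8221
    cross x-line → (3,6), t=2.5500
    cross y-line → (3,7), t=2.8574 (wall)
  → r_1 = 2.8574
beam 2: φ=-45°, α=120°
  d=(-0.5000,0.8660)  start (2,4)  tX=0.6800 tY=0.8776  stride 1/|dx|=2.0000 1/|dy|=1.1547
    cross x-line → (1,4), t=0.6800
    cross y-line → (1,5), t=0.8776
    cross y-line → (1,6), t=2.0323 (wall)
  → r_2 = 2.0323
beam 3: φ=45°, α=210°
  d=(-0.8660,-0.5000)  start (2,4)  tX=0.3926 tY=0.4800  stride 1/|dx|=1.1547 1/|dy|=2.0000
    cross x-line → (1,4), t=0.3926
    cross y-line → (1,3), t=0.4800
    cross x-line → (0,3), t=1.5473 (wall)
  → r_3 = 1.5473
beam 4: φ=90°, α=255°
  d=(-0.2588,-0.9659)  start (2,4)  tX=1.3137 tY=0.2485  stride 1/|dx|=3.8637 1/|dy|=1.0353
    cross y-line → (2,3), t=0.2485
    cross y-line → (2,2), t=1.2837
    cross x-line → (1,2), t=1.3137
    cross y-line → (1,1), t=2.3190
    cross y-line → (1,0), t=3.3543 (wall)
  → r_4 = 3.3543

ranges = [2.8574, 2.0323, 1.5473, 3.3543]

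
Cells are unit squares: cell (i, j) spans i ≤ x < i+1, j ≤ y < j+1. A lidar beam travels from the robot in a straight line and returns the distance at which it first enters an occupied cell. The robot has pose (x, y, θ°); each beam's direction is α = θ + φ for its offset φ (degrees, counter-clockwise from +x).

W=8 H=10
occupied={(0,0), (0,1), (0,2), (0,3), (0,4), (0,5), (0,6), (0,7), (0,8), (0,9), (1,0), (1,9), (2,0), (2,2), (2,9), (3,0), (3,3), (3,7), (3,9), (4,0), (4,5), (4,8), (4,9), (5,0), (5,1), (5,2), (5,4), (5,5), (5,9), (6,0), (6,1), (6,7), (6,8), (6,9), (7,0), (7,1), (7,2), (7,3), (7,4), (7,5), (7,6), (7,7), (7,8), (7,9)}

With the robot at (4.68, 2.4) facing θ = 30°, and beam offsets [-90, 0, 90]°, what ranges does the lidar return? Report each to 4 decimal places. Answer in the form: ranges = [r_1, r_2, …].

beam 1: φ=-90°, α=300°
  direction (0.5000, -0.8660); cell (4,2); t to first gridline: x 0.6400, y 0.4619 (then +2.0000 / +1.1547)
    (4,1) via y @ 0.4619
    (5,1) via x @ 0.6400  # hit
  → r_1 = 0.6400
beam 2: φ=0°, α=30°
  direction (0.8660, 0.5000); cell (4,2); t to first gridline: x 0.3695, y 1.2000 (then +1.1547 / +2.0000)
    (5,2) via x @ 0.3695  # hit
  → r_2 = 0.3695
beam 3: φ=90°, α=120°
  direction (-0.5000, 0.8660); cell (4,2); t to first gridline: x 1.3600, y 0.6928 (then +2.0000 / +1.1547)
    (4,3) via y @ 0.6928
    (3,3) via x @ 1.3600  # hit
  → r_3 = 1.3600

ranges = [0.6400, 0.3695, 1.3600]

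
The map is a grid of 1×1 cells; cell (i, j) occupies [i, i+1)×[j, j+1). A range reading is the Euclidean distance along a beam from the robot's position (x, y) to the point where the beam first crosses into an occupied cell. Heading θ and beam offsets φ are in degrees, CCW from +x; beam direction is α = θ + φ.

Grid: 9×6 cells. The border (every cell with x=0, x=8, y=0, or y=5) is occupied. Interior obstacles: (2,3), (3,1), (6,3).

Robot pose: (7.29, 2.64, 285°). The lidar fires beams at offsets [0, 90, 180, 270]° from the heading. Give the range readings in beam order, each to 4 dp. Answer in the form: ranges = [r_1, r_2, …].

beam 1: φ=0°, α=285°
  direction (0.2588, -0.9659); cell (7,2); t to first gridline: x 2.7432, y 0.6626 (then +3.8637 / +1.0353)
    (7,1) via y @ 0.6626
    (7,0) via y @ 1.6979  # hit
  → r_1 = 1.6979
beam 2: φ=90°, α=15°
  direction (0.9659, 0.2588); cell (7,2); t to first gridline: x 0.7350, y 1.3909 (then +1.0353 / +3.8637)
    (8,2) via x @ 0.7350  # hit
  → r_2 = 0.7350
beam 3: φ=180°, α=105°
  direction (-0.2588, 0.9659); cell (7,2); t to first gridline: x 1.1205, y 0.3727 (then +3.8637 / +1.0353)
    (7,3) via y @ 0.3727
    (6,3) via x @ 1.1205  # hit
  → r_3 = 1.1205
beam 4: φ=270°, α=195°
  direction (-0.9659, -0.2588); cell (7,2); t to first gridline: x 0.3002, y 2.4728 (then +1.0353 / +3.8637)
    (6,2) via x @ 0.3002
    (5,2) via x @ 1.3355
    (4,2) via x @ 2.3708
    (4,1) via y @ 2.4728
    (3,1) via x @ 3.4061  # hit
  → r_4 = 3.4061

ranges = [1.6979, 0.7350, 1.1205, 3.4061]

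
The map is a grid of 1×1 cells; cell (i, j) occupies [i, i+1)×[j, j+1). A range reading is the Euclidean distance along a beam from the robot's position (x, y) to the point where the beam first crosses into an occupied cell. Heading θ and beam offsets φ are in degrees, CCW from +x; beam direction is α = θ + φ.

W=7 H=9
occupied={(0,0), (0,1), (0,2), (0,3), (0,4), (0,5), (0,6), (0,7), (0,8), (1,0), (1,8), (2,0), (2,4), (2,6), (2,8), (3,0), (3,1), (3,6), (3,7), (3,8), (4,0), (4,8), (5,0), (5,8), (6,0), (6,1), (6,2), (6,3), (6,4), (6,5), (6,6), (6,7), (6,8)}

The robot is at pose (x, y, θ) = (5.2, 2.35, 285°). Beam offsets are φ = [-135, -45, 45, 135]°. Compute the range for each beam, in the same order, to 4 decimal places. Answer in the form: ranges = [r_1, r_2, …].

ranges = [3.3000, 1.5588, 0.9238, 1.6000]

beam 1: φ=-135°, α=150°
  dir = (cos 150°, sin 150°) = (-0.8660, 0.5000); from cell (5,2)
  next x-line at t=0.2309, next y-line at t=1.3000; Δt_x=1.1547, Δt_y=2.0000
    x: enter (4,2) at t=0.2309
    y: enter (4,3) at t=1.3000
    x: enter (3,3) at t=1.3856
    x: enter (2,3) at t=2.5403
    y: enter (2,4) at t=3.3000 ← occupied
  → r_1 = 3.3000
beam 2: φ=-45°, α=240°
  dir = (cos 240°, sin 240°) = (-0.5000, -0.8660); from cell (5,2)
  next x-line at t=0.4000, next y-line at t=0.4041; Δt_x=2.0000, Δt_y=1.1547
    x: enter (4,2) at t=0.4000
    y: enter (4,1) at t=0.4041
    y: enter (4,0) at t=1.5588 ← occupied
  → r_2 = 1.5588
beam 3: φ=45°, α=330°
  dir = (cos 330°, sin 330°) = (0.8660, -0.5000); from cell (5,2)
  next x-line at t=0.9238, next y-line at t=0.7000; Δt_x=1.1547, Δt_y=2.0000
    y: enter (5,1) at t=0.7000
    x: enter (6,1) at t=0.9238 ← occupied
  → r_3 = 0.9238
beam 4: φ=135°, α=60°
  dir = (cos 60°, sin 60°) = (0.5000, 0.8660); from cell (5,2)
  next x-line at t=1.6000, next y-line at t=0.7506; Δt_x=2.0000, Δt_y=1.1547
    y: enter (5,3) at t=0.7506
    x: enter (6,3) at t=1.6000 ← occupied
  → r_4 = 1.6000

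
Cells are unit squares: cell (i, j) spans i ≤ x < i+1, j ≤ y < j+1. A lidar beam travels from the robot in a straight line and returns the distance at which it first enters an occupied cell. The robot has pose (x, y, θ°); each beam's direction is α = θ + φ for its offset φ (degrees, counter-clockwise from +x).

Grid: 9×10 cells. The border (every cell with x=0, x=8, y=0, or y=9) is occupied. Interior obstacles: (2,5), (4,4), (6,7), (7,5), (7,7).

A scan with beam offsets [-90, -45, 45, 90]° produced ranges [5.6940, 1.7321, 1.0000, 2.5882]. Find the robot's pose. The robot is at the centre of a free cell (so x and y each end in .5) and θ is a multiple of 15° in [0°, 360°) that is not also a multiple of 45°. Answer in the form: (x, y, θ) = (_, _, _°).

The pose lattice has 51·16 = 816 candidates. Test each by forward raycasting.
  (6.5, 4.5, 330°): beam 1 = 4.0415 ≠ 5.6940 ✗
  (5.5, 2.5, 120°): beam 1 = 2.8868 ≠ 5.6940 ✗
  (4.5, 3.5, 150°): beam 1 = 0.5774 ≠ 5.6940 ✗
  …
  (5.5, 6.5, 15°): r_1=5.6940, r_2=1.7321, r_3=1.0000, r_4=2.5882 — all match ✓
Only this pose fits every beam.

(x, y, θ) = (5.5, 6.5, 15°)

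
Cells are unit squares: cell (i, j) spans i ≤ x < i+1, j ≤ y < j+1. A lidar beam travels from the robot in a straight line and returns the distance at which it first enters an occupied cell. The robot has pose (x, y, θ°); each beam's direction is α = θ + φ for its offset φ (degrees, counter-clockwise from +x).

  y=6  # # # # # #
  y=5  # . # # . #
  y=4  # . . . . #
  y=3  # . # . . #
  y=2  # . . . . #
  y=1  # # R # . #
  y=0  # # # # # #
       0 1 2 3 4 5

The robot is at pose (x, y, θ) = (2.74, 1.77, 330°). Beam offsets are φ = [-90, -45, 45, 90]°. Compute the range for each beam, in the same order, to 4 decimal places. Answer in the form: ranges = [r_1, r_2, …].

beam 1: φ=-90°, α=240°
  d=(-0.5000,-0.8660)  start (2,1)  tX=1.4800 tY=0.8891  stride 1/|dx|=2.0000 1/|dy|=1.1547
    cross y-line → (2,0), t=0.8891 (wall)
  → r_1 = 0.8891
beam 2: φ=-45°, α=285°
  d=(0.2588,-0.9659)  start (2,1)  tX=1.0046 tY=0.7972  stride 1/|dx|=3.8637 1/|dy|=1.0353
    cross y-line → (2,0), t=0.7972 (wall)
  → r_2 = 0.7972
beam 3: φ=45°, α=15°
  d=(0.9659,0.2588)  start (2,1)  tX=0.2692 tY=0.8887  stride 1/|dx|=1.0353 1/|dy|=3.8637
    cross x-line → (3,1), t=0.2692 (wall)
  → r_3 = 0.2692
beam 4: φ=90°, α=60°
  d=(0.5000,0.8660)  start (2,1)  tX=0.5200 tY=0.2656  stride 1/|dx|=2.0000 1/|dy|=1.1547
    cross y-line → (2,2), t=0.2656
    cross x-line → (3,2), t=0.5200
    cross y-line → (3,3), t=1.4203
    cross x-line → (4,3), t=2.5200
    cross y-line → (4,4), t=2.5750
    cross y-line → (4,5), t=3.7297
    cross x-line → (5,5), t=4.5200 (wall)
  → r_4 = 4.5200

ranges = [0.8891, 0.7972, 0.2692, 4.5200]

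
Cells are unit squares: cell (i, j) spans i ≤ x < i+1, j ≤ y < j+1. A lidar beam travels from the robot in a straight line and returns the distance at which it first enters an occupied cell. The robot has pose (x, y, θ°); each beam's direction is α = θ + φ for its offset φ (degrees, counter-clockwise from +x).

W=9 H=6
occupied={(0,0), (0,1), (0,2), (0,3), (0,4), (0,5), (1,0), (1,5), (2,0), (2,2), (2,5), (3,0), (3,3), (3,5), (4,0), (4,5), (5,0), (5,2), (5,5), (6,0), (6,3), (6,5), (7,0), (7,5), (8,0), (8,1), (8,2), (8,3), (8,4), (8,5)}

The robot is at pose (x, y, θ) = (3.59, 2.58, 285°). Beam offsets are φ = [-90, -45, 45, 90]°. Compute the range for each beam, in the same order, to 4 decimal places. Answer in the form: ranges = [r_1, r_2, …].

beam 1: φ=-90°, α=195°
  cosα=-0.9659 sinα=-0.2588 | (3,2) | tMaxX 0.6108 tMaxY 2.2409 | tΔX 1.0353 tΔY 3.8637
    t=0.6108 [x] (2,2) — stop
  → r_1 = 0.6108
beam 2: φ=-45°, α=240°
  cosα=-0.5000 sinα=-0.8660 | (3,2) | tMaxX 1.1800 tMaxY 0.6697 | tΔX 2.0000 tΔY 1.1547
    t=0.6697 [y] (3,1)
    t=1.1800 [x] (2,1)
    t=1.8244 [y] (2,0) — stop
  → r_2 = 1.8244
beam 3: φ=45°, α=330°
  cosα=0.8660 sinα=-0.5000 | (3,2) | tMaxX 0.4734 tMaxY 1.1600 | tΔX 1.1547 tΔY 2.0000
    t=0.4734 [x] (4,2)
    t=1.1600 [y] (4,1)
    t=1.6281 [x] (5,1)
    t=2.7828 [x] (6,1)
    t=3.1600 [y] (6,0) — stop
  → r_3 = 3.1600
beam 4: φ=90°, α=15°
  cosα=0.9659 sinα=0.2588 | (3,2) | tMaxX 0.4245 tMaxY 1.6228 | tΔX 1.0353 tΔY 3.8637
    t=0.4245 [x] (4,2)
    t=1.4597 [x] (5,2) — stop
  → r_4 = 1.4597

ranges = [0.6108, 1.8244, 3.1600, 1.4597]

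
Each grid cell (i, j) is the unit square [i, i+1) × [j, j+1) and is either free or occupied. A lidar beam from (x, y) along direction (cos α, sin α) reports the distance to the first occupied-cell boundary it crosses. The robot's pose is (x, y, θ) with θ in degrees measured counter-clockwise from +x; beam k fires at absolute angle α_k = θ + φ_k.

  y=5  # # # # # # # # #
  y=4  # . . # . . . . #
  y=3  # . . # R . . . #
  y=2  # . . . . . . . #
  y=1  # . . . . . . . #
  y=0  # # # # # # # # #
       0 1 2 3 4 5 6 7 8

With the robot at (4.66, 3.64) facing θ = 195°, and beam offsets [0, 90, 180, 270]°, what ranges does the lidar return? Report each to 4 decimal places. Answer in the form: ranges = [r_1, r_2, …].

ranges = [0.6833, 2.7331, 3.4578, 1.4080]

beam 1: φ=0°, α=195°
  cosα=-0.9659 sinα=-0.2588 | (4,3) | tMaxX 0.6833 tMaxY 2.4728 | tΔX 1.0353 tΔY 3.8637
    t=0.6833 [x] (3,3) — stop
  → r_1 = 0.6833
beam 2: φ=90°, α=285°
  cosα=0.2588 sinα=-0.9659 | (4,3) | tMaxX 1.3137 tMaxY 0.6626 | tΔX 3.8637 tΔY 1.0353
    t=0.6626 [y] (4,2)
    t=1.3137 [x] (5,2)
    t=1.6979 [y] (5,1)
    t=2.7331 [y] (5,0) — stop
  → r_2 = 2.7331
beam 3: φ=180°, α=15°
  cosα=0.9659 sinα=0.2588 | (4,3) | tMaxX 0.3520 tMaxY 1.3909 | tΔX 1.0353 tΔY 3.8637
    t=0.3520 [x] (5,3)
    t=1.3873 [x] (6,3)
    t=1.3909 [y] (6,4)
    t=2.4225 [x] (7,4)
    t=3.4578 [x] (8,4) — stop
  → r_3 = 3.4578
beam 4: φ=270°, α=105°
  cosα=-0.2588 sinα=0.9659 | (4,3) | tMaxX 2.5500 tMaxY 0.3727 | tΔX 3.8637 tΔY 1.0353
    t=0.3727 [y] (4,4)
    t=1.4080 [y] (4,5) — stop
  → r_4 = 1.4080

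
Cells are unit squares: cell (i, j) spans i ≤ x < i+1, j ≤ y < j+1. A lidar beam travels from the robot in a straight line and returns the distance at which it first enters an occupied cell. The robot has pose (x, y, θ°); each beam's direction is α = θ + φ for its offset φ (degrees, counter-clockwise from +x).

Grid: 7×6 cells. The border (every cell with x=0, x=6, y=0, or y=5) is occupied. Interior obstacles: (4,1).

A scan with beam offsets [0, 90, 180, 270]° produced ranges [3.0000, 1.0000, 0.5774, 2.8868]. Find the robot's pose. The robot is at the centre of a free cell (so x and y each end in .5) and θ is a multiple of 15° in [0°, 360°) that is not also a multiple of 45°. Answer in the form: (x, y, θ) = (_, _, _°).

(x, y, θ) = (1.5, 3.5, 30°)

The pose lattice has 19·16 = 304 candidates. Test each by forward raycasting.
  (4.5, 3.5, 330°): beam 1 = 1.7321 ≠ 3.0000 ✗
  (2.5, 3.5, 345°): beam 1 = 3.6235 ≠ 3.0000 ✗
  (4.5, 3.5, 150°): beam 2 = 2.8868 ≠ 1.0000 ✗
  (1.5, 4.5, 105°): beam 1 = 0.5176 ≠ 3.0000 ✗
  …
  (1.5, 3.5, 30°): r_1=3.0000, r_2=1.0000, r_3=0.5774, r_4=2.8868 — all match ✓
Only this pose fits every beam.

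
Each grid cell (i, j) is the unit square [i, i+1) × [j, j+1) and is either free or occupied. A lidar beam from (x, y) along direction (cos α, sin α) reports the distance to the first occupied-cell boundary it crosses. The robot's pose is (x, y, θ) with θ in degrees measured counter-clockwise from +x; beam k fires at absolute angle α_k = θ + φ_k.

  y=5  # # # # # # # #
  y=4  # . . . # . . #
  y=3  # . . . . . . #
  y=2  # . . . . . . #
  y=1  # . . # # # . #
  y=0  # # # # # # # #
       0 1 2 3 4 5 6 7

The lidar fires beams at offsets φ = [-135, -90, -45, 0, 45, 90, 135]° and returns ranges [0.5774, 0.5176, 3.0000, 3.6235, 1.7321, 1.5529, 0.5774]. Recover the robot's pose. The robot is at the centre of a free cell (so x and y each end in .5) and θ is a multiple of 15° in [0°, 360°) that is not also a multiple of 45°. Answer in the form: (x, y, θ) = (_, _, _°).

Enumerate (i+0.5, j+0.5, θ) over the 20 free cells and 16 admissible headings. For each, cast all 7 beams and compare to the given ranges.
  (4.5, 3.5, 75°): beam 1 = 1.7321 ≠ 0.5774 ✗
  (2.5, 1.5, 330°): beam 1 = 1.5529 ≠ 0.5774 ✗
  (5.5, 3.5, 255°): beam 1 = 1.0000 ≠ 0.5774 ✗
  (2.5, 2.5, 75°): beam 1 = 1.0000 ≠ 0.5774 ✗
  …
  (2.5, 1.5, 105°): r_1=0.5774, r_2=0.5176, r_3=3.0000, r_4=3.6235, r_5=1.7321, r_6=1.5529, r_7=0.5774 — all match ✓
No second candidate reproduces the full scan.

(x, y, θ) = (2.5, 1.5, 105°)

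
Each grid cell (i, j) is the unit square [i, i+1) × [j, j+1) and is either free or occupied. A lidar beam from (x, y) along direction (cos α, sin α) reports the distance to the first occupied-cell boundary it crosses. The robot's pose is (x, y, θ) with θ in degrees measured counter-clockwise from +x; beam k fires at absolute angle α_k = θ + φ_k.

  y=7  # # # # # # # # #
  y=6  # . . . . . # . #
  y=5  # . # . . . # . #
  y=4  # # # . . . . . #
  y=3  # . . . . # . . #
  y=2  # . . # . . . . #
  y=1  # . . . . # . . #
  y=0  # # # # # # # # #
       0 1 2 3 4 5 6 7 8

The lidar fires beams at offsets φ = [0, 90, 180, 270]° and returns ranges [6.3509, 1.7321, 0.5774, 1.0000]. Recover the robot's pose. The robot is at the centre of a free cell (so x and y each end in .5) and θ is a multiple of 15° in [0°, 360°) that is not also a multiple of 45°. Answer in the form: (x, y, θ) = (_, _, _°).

Candidates: 34 free-cell centres × 16 headings = 544 poses. Raycast each; keep the one whose scan matches to 4 dp.
  (3.5, 4.5, 105°): beam 1 = 2.5882 ≠ 6.3509 ✗
  (1.5, 3.5, 330°): beam 1 = 1.7321 ≠ 6.3509 ✗
  (7.5, 2.5, 240°): beam 1 = 1.7321 ≠ 6.3509 ✗
  (7.5, 3.5, 210°): beam 1 = 5.0000 ≠ 6.3509 ✗
  …
  (4.5, 6.5, 240°): r_1=6.3509, r_2=1.7321, r_3=0.5774, r_4=1.0000 — all match ✓
Unique over the lattice → pose = (4.5, 6.5, 240°).

(x, y, θ) = (4.5, 6.5, 240°)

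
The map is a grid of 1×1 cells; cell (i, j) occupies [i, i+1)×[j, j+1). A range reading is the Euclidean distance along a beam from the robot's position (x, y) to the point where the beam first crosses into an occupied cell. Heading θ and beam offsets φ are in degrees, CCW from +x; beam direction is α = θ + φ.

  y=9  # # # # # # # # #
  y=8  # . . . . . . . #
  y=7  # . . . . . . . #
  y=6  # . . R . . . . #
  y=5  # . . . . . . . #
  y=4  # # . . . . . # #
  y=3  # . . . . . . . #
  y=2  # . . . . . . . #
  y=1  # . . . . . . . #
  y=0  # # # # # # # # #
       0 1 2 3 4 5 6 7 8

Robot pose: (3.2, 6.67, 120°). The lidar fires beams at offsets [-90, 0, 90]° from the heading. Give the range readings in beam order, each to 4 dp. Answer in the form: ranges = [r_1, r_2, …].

beam 1: φ=-90°, α=30°
  direction (0.8660, 0.5000); cell (3,6); t to first gridline: x 0.9238, y 0.6600 (then +1.1547 / +2.0000)
    (3,7) via y @ 0.6600
    (4,7) via x @ 0.9238
    (5,7) via x @ 2.0785
    (5,8) via y @ 2.6600
    (6,8) via x @ 3.2332
    (7,8) via x @ 4.3879
    (7,9) via y @ 4.6600  # hit
  → r_1 = 4.6600
beam 2: φ=0°, α=120°
  direction (-0.5000, 0.8660); cell (3,6); t to first gridline: x 0.4000, y 0.3811 (then +2.0000 / +1.1547)
    (3,7) via y @ 0.3811
    (2,7) via x @ 0.4000
    (2,8) via y @ 1.5358
    (1,8) via x @ 2.4000
    (1,9) via y @ 2.6905  # hit
  → r_2 = 2.6905
beam 3: φ=90°, α=210°
  direction (-0.8660, -0.5000); cell (3,6); t to first gridline: x 0.2309, y 1.3400 (then +1.1547 / +2.0000)
    (2,6) via x @ 0.2309
    (2,5) via y @ 1.3400
    (1,5) via x @ 1.3856
    (0,5) via x @ 2.5403  # hit
  → r_3 = 2.5403

ranges = [4.6600, 2.6905, 2.5403]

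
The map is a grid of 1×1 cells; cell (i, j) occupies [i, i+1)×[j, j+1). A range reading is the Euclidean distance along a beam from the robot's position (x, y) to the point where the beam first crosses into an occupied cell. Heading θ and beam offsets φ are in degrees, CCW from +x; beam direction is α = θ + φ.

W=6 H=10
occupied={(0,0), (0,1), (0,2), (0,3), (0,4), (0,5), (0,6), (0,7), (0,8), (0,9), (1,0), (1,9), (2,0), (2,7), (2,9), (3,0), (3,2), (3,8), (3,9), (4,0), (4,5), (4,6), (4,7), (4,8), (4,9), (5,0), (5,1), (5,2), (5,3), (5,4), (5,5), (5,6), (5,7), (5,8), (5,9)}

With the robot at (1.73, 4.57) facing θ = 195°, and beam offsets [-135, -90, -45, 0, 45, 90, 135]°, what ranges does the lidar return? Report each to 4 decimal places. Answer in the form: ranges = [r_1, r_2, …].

beam 1: φ=-135°, α=60°
  direction (0.5000, 0.8660); cell (1,4); t to first gridline: x 0.5400, y 0.4965 (then +2.0000 / +1.1547)
    (1,5) via y @ 0.4965
    (2,5) via x @ 0.5400
    (2,6) via y @ 1.6512
    (3,6) via x @ 2.5400
    (3,7) via y @ 2.8059
    (3,8) via y @ 3.9606  # hit
  → r_1 = 3.9606
beam 2: φ=-90°, α=105°
  direction (-0.2588, 0.9659); cell (1,4); t to first gridline: x 2.8205, y 0.4452 (then +3.8637 / +1.0353)
    (1,5) via y @ 0.4452
    (1,6) via y @ 1.4804
    (1,7) via y @ 2.5157
    (0,7) via x @ 2.8205  # hit
  → r_2 = 2.8205
beam 3: φ=-45°, α=150°
  direction (-0.8660, 0.5000); cell (1,4); t to first gridline: x 0.8429, y 0.8600 (then +1.1547 / +2.0000)
    (0,4) via x @ 0.8429  # hit
  → r_3 = 0.8429
beam 4: φ=0°, α=195°
  direction (-0.9659, -0.2588); cell (1,4); t to first gridline: x 0.7558, y 2.2023 (then +1.0353 / +3.8637)
    (0,4) via x @ 0.7558  # hit
  → r_4 = 0.7558
beam 5: φ=45°, α=240°
  direction (-0.5000, -0.8660); cell (1,4); t to first gridline: x 1.4600, y 0.6582 (then +2.0000 / +1.1547)
    (1,3) via y @ 0.6582
    (0,3) via x @ 1.4600  # hit
  → r_5 = 1.4600
beam 6: φ=90°, α=285°
  direction (0.2588, -0.9659); cell (1,4); t to first gridline: x 1.0432, y 0.5901 (then +3.8637 / +1.0353)
    (1,3) via y @ 0.5901
    (2,3) via x @ 1.0432
    (2,2) via y @ 1.6254
    (2,1) via y @ 2.6607
    (2,0) via y @ 3.6959  # hit
  → r_6 = 3.6959
beam 7: φ=135°, α=330°
  direction (0.8660, -0.5000); cell (1,4); t to first gridline: x 0.3118, y 1.1400 (then +1.1547 / +2.0000)
    (2,4) via x @ 0.3118
    (2,3) via y @ 1.1400
    (3,3) via x @ 1.4665
    (4,3) via x @ 2.6212
    (4,2) via y @ 3.1400
    (5,2) via x @ 3.7759  # hit
  → r_7 = 3.7759

ranges = [3.9606, 2.8205, 0.8429, 0.7558, 1.4600, 3.6959, 3.7759]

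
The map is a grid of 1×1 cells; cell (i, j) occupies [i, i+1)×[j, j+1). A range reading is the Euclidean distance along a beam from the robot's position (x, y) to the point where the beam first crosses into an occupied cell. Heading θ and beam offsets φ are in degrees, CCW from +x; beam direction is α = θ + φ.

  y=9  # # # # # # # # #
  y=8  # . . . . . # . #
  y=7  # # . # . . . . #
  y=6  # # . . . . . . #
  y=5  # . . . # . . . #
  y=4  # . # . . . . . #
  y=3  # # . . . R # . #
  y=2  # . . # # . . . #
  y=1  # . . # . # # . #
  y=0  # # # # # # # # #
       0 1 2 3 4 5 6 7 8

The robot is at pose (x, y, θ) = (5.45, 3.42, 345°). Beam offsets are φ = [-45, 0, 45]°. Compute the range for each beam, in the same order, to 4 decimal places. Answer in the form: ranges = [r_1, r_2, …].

ranges = [1.6397, 0.5694, 0.6351]

beam 1: φ=-45°, α=300°
  dir = (cos 300°, sin 300°) = (0.5000, -0.8660); from cell (5,3)
  next x-line at t=1.1000, next y-line at t=0.4850; Δt_x=2.0000, Δt_y=1.1547
    y: enter (5,2) at t=0.4850
    x: enter (6,2) at t=1.1000
    y: enter (6,1) at t=1.6397 ← occupied
  → r_1 = 1.6397
beam 2: φ=0°, α=345°
  dir = (cos 345°, sin 345°) = (0.9659, -0.2588); from cell (5,3)
  next x-line at t=0.5694, next y-line at t=1.6228; Δt_x=1.0353, Δt_y=3.8637
    x: enter (6,3) at t=0.5694 ← occupied
  → r_2 = 0.5694
beam 3: φ=45°, α=30°
  dir = (cos 30°, sin 30°) = (0.8660, 0.5000); from cell (5,3)
  next x-line at t=0.6351, next y-line at t=1.1600; Δt_x=1.1547, Δt_y=2.0000
    x: enter (6,3) at t=0.6351 ← occupied
  → r_3 = 0.6351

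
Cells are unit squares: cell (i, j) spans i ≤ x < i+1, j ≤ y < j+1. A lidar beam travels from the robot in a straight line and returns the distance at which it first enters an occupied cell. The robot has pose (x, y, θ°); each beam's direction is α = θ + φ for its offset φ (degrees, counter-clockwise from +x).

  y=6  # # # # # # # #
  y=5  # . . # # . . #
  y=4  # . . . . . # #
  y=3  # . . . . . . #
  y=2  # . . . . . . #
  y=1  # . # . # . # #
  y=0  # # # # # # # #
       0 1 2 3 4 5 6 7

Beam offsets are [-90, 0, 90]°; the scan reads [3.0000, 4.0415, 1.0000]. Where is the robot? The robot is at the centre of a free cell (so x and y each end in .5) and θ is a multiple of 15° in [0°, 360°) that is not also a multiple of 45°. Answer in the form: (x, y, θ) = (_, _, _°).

Enumerate (i+0.5, j+0.5, θ) over the 24 free cells and 16 admissible headings. For each, cast all 3 beams and compare to the given ranges.
  (1.5, 3.5, 150°): beam 1 = 2.8868 ≠ 3.0000 ✗
  (2.5, 2.5, 285°): beam 1 = 1.5529 ≠ 3.0000 ✗
  (3.5, 4.5, 330°): beam 1 = 2.8868 ≠ 3.0000 ✗
  (5.5, 3.5, 300°): beam 2 = 1.7321 ≠ 4.0415 ✗
  …
  (3.5, 2.5, 120°): r_1=3.0000, r_2=4.0415, r_3=1.0000 — all match ✓
Unique over the lattice → pose = (3.5, 2.5, 120°).

(x, y, θ) = (3.5, 2.5, 120°)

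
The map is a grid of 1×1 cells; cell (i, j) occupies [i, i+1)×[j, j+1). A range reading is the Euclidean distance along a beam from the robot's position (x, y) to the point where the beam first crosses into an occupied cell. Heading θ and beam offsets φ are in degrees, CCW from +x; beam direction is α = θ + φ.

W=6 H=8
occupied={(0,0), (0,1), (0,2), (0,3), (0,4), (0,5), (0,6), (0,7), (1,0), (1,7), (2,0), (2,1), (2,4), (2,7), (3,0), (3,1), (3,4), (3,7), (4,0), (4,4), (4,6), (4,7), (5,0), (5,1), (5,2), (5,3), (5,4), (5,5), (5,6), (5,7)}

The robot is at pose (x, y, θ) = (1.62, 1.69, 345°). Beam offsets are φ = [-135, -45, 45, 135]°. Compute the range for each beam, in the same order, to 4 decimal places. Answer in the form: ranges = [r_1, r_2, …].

beam 1: φ=-135°, α=210°
  d=(-0.8660,-0.5000)  start (1,1)  tX=0.7159 tY=1.3800  stride 1/|dx|=1.1547 1/|dy|=2.0000
    cross x-line → (0,1), t=0.7159 (wall)
  → r_1 = 0.7159
beam 2: φ=-45°, α=300°
  d=(0.5000,-0.8660)  start (1,1)  tX=0.7600 tY=0.7967  stride 1/|dx|=2.0000 1/|dy|=1.1547
    cross x-line → (2,1), t=0.7600 (wall)
  → r_2 = 0.7600
beam 3: φ=45°, α=30°
  d=(0.8660,0.5000)  start (1,1)  tX=0.4388 tY=0.6200  stride 1/|dx|=1.1547 1/|dy|=2.0000
    cross x-line → (2,1), t=0.4388 (wall)
  → r_3 = 0.4388
beam 4: φ=135°, α=120°
  d=(-0.5000,0.8660)  start (1,1)  tX=1.2400 tY=0.3580  stride 1/|dx|=2.0000 1/|dy|=1.1547
    cross y-line → (1,2), t=0.3580
    cross x-line → (0,2), t=1.2400 (wall)
  → r_4 = 1.2400

ranges = [0.7159, 0.7600, 0.4388, 1.2400]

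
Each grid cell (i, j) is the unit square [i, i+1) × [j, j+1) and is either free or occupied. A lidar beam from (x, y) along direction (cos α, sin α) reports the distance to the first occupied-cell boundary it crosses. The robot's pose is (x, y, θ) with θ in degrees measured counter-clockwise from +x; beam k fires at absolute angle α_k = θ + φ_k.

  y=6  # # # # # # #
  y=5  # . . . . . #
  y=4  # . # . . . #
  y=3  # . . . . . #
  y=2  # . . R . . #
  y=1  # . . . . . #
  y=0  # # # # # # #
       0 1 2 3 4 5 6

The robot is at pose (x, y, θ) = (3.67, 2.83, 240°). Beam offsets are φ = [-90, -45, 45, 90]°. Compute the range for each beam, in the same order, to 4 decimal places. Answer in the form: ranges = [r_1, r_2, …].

beam 1: φ=-90°, α=150°
  cosα=-0.8660 sinα=0.5000 | (3,2) | tMaxX 0.7736 tMaxY 0.3400 | tΔX 1.1547 tΔY 2.0000
    t=0.3400 [y] (3,3)
    t=0.7736 [x] (2,3)
    t=1.9283 [x] (1,3)
    t=2.3400 [y] (1,4)
    t=3.0831 [x] (0,4) — stop
  → r_1 = 3.0831
beam 2: φ=-45°, α=195°
  cosα=-0.9659 sinα=-0.2588 | (3,2) | tMaxX 0.6936 tMaxY 3.2069 | tΔX 1.0353 tΔY 3.8637
    t=0.6936 [x] (2,2)
    t=1.7289 [x] (1,2)
    t=2.7642 [x] (0,2) — stop
  → r_2 = 2.7642
beam 3: φ=45°, α=285°
  cosα=0.2588 sinα=-0.9659 | (3,2) | tMaxX 1.2750 tMaxY 0.8593 | tΔX 3.8637 tΔY 1.0353
    t=0.8593 [y] (3,1)
    t=1.2750 [x] (4,1)
    t=1.8946 [y] (4,0) — stop
  → r_3 = 1.8946
beam 4: φ=90°, α=330°
  cosα=0.8660 sinα=-0.5000 | (3,2) | tMaxX 0.3811 tMaxY 1.6600 | tΔX 1.1547 tΔY 2.0000
    t=0.3811 [x] (4,2)
    t=1.5358 [x] (5,2)
    t=1.6600 [y] (5,1)
    t=2.6905 [x] (6,1) — stop
  → r_4 = 2.6905

ranges = [3.0831, 2.7642, 1.8946, 2.6905]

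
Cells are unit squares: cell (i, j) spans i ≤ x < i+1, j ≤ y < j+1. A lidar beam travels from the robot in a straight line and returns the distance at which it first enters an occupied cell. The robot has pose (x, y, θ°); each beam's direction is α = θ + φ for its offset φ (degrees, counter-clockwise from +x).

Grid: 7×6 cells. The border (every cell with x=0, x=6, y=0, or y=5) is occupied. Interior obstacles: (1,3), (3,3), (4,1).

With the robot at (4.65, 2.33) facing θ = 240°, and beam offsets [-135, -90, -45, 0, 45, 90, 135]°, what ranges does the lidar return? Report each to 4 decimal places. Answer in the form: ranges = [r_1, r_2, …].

beam 1: φ=-135°, α=105°
  cosα=-0.2588 sinα=0.9659 | (4,2) | tMaxX 2.5114 tMaxY 0.6936 | tΔX 3.8637 tΔY 1.0353
    t=0.6936 [y] (4,3)
    t=1.7289 [y] (4,4)
    t=2.5114 [x] (3,4)
    t=2.7642 [y] (3,5) — stop
  → r_1 = 2.7642
beam 2: φ=-90°, α=150°
  cosα=-0.8660 sinα=0.5000 | (4,2) | tMaxX 0.7506 tMaxY 1.3400 | tΔX 1.1547 tΔY 2.0000
    t=0.7506 [x] (3,2)
    t=1.3400 [y] (3,3) — stop
  → r_2 = 1.3400
beam 3: φ=-45°, α=195°
  cosα=-0.9659 sinα=-0.2588 | (4,2) | tMaxX 0.6729 tMaxY 1.2750 | tΔX 1.0353 tΔY 3.8637
    t=0.6729 [x] (3,2)
    t=1.2750 [y] (3,1)
    t=1.7082 [x] (2,1)
    t=2.7435 [x] (1,1)
    t=3.7788 [x] (0,1) — stop
  → r_3 = 3.7788
beam 4: φ=0°, α=240°
  cosα=-0.5000 sinα=-0.8660 | (4,2) | tMaxX 1.3000 tMaxY 0.3811 | tΔX 2.0000 tΔY 1.1547
    t=0.3811 [y] (4,1) — stop
  → r_4 = 0.3811
beam 5: φ=45°, α=285°
  cosα=0.2588 sinα=-0.9659 | (4,2) | tMaxX 1.3523 tMaxY 0.3416 | tΔX 3.8637 tΔY 1.0353
    t=0.3416 [y] (4,1) — stop
  → r_5 = 0.3416
beam 6: φ=90°, α=330°
  cosα=0.8660 sinα=-0.5000 | (4,2) | tMaxX 0.4041 tMaxY 0.6600 | tΔX 1.1547 tΔY 2.0000
    t=0.4041 [x] (5,2)
    t=0.6600 [y] (5,1)
    t=1.5588 [x] (6,1) — stop
  → r_6 = 1.5588
beam 7: φ=135°, α=15°
  cosα=0.9659 sinα=0.2588 | (4,2) | tMaxX 0.3623 tMaxY 2.5887 | tΔX 1.0353 tΔY 3.8637
    t=0.3623 [x] (5,2)
    t=1.3976 [x] (6,2) — stop
  → r_7 = 1.3976

ranges = [2.7642, 1.3400, 3.7788, 0.3811, 0.3416, 1.5588, 1.3976]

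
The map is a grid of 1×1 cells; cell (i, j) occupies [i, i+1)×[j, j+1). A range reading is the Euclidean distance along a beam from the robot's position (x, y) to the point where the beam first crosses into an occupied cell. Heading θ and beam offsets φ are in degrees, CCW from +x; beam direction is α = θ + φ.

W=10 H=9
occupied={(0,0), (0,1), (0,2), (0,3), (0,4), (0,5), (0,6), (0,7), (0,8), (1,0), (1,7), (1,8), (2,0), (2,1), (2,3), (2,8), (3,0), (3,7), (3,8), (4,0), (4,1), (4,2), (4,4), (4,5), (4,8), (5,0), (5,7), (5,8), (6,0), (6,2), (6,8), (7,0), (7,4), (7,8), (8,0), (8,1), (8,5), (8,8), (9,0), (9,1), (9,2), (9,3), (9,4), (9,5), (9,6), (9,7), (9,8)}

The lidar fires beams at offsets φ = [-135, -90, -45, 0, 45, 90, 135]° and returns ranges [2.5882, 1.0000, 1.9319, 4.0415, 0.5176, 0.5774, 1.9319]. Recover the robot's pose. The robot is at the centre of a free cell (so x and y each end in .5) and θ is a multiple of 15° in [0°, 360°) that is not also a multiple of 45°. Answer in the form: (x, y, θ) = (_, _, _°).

Enumerate (i+0.5, j+0.5, θ) over the 43 free cells and 16 admissible headings. For each, cast all 7 beams and compare to the given ranges.
  (3.5, 2.5, 285°): beam 1 = 1.0000 ≠ 2.5882 ✗
  (6.5, 5.5, 285°): beam 1 = 3.0000 ≠ 2.5882 ✗
  (1.5, 5.5, 255°): beam 1 = 1.0000 ≠ 2.5882 ✗
  (6.5, 1.5, 120°): beam 1 = 1.5529 ≠ 2.5882 ✗
  (3.5, 3.5, 105°): beam 1 = 1.0000 ≠ 2.5882 ✗
  …
  (3.5, 3.5, 120°): r_1=2.5882, r_2=1.0000, r_3=1.9319, r_4=4.0415, r_5=0.5176, r_6=0.5774, r_7=1.9319 — all match ✓
No second candidate reproduces the full scan.

(x, y, θ) = (3.5, 3.5, 120°)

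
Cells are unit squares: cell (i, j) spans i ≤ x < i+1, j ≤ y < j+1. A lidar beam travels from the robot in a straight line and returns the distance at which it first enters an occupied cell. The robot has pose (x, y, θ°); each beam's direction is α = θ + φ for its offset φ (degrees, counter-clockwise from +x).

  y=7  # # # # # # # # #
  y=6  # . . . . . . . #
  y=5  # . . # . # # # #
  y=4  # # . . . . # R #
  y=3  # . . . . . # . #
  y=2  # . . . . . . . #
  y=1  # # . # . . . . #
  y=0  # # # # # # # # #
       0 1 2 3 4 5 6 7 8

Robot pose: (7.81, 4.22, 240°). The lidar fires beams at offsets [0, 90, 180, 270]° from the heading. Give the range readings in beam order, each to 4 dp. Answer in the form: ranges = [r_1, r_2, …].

beam 1: φ=0°, α=240°
  d=(-0.5000,-0.8660)  start (7,4)  tX=1.6200 tY=0.2540  stride 1/|dx|=2.0000 1/|dy|=1.1547
    cross y-line → (7,3), t=0.2540
    cross y-line → (7,2), t=1.4087
    cross x-line → (6,2), t=1.6200
    cross y-line → (6,1), t=2.5634
    cross x-line → (5,1), t=3.6200
    cross y-line → (5,0), t=3.7181 (wall)
  → r_1 = 3.7181
beam 2: φ=90°, α=330°
  d=(0.8660,-0.5000)  start (7,4)  tX=0.2194 tY=0.4400  stride 1/|dx|=1.1547 1/|dy|=2.0000
    cross x-line → (8,4), t=0.2194 (wall)
  → r_2 = 0.2194
beam 3: φ=180°, α=60°
  d=(0.5000,0.8660)  start (7,4)  tX=0.3800 tY=0.9007  stride 1/|dx|=2.0000 1/|dy|=1.1547
    cross x-line → (8,4), t=0.3800 (wall)
  → r_3 = 0.3800
beam 4: φ=270°, α=150°
  d=(-0.8660,0.5000)  start (7,4)  tX=0.9353 tY=1.5600  stride 1/|dx|=1.1547 1/|dy|=2.0000
    cross x-line → (6,4), t=0.9353 (wall)
  → r_4 = 0.9353

ranges = [3.7181, 0.2194, 0.3800, 0.9353]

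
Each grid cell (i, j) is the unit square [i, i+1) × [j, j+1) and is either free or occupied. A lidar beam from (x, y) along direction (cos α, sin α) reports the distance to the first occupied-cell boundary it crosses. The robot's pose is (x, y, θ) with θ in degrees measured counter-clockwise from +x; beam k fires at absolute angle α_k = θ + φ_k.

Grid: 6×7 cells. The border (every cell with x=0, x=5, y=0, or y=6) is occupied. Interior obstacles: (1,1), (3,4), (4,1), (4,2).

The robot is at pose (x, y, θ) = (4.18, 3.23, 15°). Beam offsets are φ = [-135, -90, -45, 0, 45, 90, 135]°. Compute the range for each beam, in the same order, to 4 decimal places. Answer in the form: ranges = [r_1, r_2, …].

beam 1: φ=-135°, α=240°
  direction (-0.5000, -0.8660); cell (4,3); t to first gridline: x 0.3600, y 0.2656 (then +2.0000 / +1.1547)
    (4,2) via y @ 0.2656  # hit
  → r_1 = 0.2656
beam 2: φ=-90°, α=285°
  direction (0.2588, -0.9659); cell (4,3); t to first gridline: x 3.1682, y 0.2381 (then +3.8637 / +1.0353)
    (4,2) via y @ 0.2381  # hit
  → r_2 = 0.2381
beam 3: φ=-45°, α=330°
  direction (0.8660, -0.5000); cell (4,3); t to first gridline: x 0.9469, y 0.4600 (then +1.1547 / +2.0000)
    (4,2) via y @ 0.4600  # hit
  → r_3 = 0.4600
beam 4: φ=0°, α=15°
  direction (0.9659, 0.2588); cell (4,3); t to first gridline: x 0.8489, y 2.9751 (then +1.0353 / +3.8637)
    (5,3) via x @ 0.8489  # hit
  → r_4 = 0.8489
beam 5: φ=45°, α=60°
  direction (0.5000, 0.8660); cell (4,3); t to first gridline: x 1.6400, y 0.8891 (then +2.0000 / +1.1547)
    (4,4) via y @ 0.8891
    (5,4) via x @ 1.6400  # hit
  → r_5 = 1.6400
beam 6: φ=90°, α=105°
  direction (-0.2588, 0.9659); cell (4,3); t to first gridline: x 0.6955, y 0.7972 (then +3.8637 / +1.0353)
    (3,3) via x @ 0.6955
    (3,4) via y @ 0.7972  # hit
  → r_6 = 0.7972
beam 7: φ=135°, α=150°
  direction (-0.8660, 0.5000); cell (4,3); t to first gridline: x 0.2078, y 1.5400 (then +1.1547 / +2.0000)
    (3,3) via x @ 0.2078
    (2,3) via x @ 1.3625
    (2,4) via y @ 1.5400
    (1,4) via x @ 2.5172
    (1,5) via y @ 3.5400
    (0,5) via x @ 3.6719  # hit
  → r_7 = 3.6719

ranges = [0.2656, 0.2381, 0.4600, 0.8489, 1.6400, 0.7972, 3.6719]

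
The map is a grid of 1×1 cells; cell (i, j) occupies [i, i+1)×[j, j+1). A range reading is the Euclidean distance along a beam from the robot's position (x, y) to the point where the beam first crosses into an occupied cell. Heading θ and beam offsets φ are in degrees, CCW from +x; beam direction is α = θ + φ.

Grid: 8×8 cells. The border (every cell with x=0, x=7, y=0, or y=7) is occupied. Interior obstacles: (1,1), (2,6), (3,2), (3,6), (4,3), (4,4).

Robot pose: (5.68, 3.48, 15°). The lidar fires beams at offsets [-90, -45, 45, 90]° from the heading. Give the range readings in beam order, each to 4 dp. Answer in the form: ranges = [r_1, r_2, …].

beam 1: φ=-90°, α=285°
  dir = (cos 285°, sin 285°) = (0.2588, -0.9659); from cell (5,3)
  next x-line at t=1.2364, next y-line at t=0.4969; Δt_x=3.8637, Δt_y=1.0353
    y: enter (5,2) at t=0.4969
    x: enter (6,2) at t=1.2364
    y: enter (6,1) at t=1.5322
    y: enter (6,0) at t=2.5675 ← occupied
  → r_1 = 2.5675
beam 2: φ=-45°, α=330°
  dir = (cos 330°, sin 330°) = (0.8660, -0.5000); from cell (5,3)
  next x-line at t=0.3695, next y-line at t=0.9600; Δt_x=1.1547, Δt_y=2.0000
    x: enter (6,3) at t=0.3695
    y: enter (6,2) at t=0.9600
    x: enter (7,2) at t=1.5242 ← occupied
  → r_2 = 1.5242
beam 3: φ=45°, α=60°
  dir = (cos 60°, sin 60°) = (0.5000, 0.8660); from cell (5,3)
  next x-line at t=0.6400, next y-line at t=0.6004; Δt_x=2.0000, Δt_y=1.1547
    y: enter (5,4) at t=0.6004
    x: enter (6,4) at t=0.6400
    y: enter (6,5) at t=1.7551
    x: enter (7,5) at t=2.6400 ← occupied
  → r_3 = 2.6400
beam 4: φ=90°, α=105°
  dir = (cos 105°, sin 105°) = (-0.2588, 0.9659); from cell (5,3)
  next x-line at t=2.6273, next y-line at t=0.5383; Δt_x=3.8637, Δt_y=1.0353
    y: enter (5,4) at t=0.5383
    y: enter (5,5) at t=1.5736
    y: enter (5,6) at t=2.6089
    x: enter (4,6) at t=2.6273
    y: enter (4,7) at t=3.6442 ← occupied
  → r_4 = 3.6442

ranges = [2.5675, 1.5242, 2.6400, 3.6442]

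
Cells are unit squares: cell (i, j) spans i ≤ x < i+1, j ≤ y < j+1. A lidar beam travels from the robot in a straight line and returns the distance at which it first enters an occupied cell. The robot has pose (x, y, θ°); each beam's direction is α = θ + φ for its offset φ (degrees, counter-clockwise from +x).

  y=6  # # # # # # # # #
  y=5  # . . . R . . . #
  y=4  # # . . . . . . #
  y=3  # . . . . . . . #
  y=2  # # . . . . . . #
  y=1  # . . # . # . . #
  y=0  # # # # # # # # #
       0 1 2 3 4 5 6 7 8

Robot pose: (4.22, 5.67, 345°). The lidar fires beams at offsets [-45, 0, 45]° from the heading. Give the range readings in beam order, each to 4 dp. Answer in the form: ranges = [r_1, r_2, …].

ranges = [5.3925, 3.9133, 0.6600]

beam 1: φ=-45°, α=300°
  direction (0.5000, -0.8660); cell (4,5); t to first gridline: x 1.5600, y 0.7736 (then +2.0000 / +1.1547)
    (4,4) via y @ 0.7736
    (5,4) via x @ 1.5600
    (5,3) via y @ 1.9283
    (5,2) via y @ 3.0831
    (6,2) via x @ 3.5600
    (6,1) via y @ 4.2378
    (6,0) via y @ 5.3925  # hit
  → r_1 = 5.3925
beam 2: φ=0°, α=345°
  direction (0.9659, -0.2588); cell (4,5); t to first gridline: x 0.8075, y 2.5887 (then +1.0353 / +3.8637)
    (5,5) via x @ 0.8075
    (6,5) via x @ 1.8428
    (6,4) via y @ 2.5887
    (7,4) via x @ 2.8781
    (8,4) via x @ 3.9133  # hit
  → r_2 = 3.9133
beam 3: φ=45°, α=30°
  direction (0.8660, 0.5000); cell (4,5); t to first gridline: x 0.9007, y 0.6600 (then +1.1547 / +2.0000)
    (4,6) via y @ 0.6600  # hit
  → r_3 = 0.6600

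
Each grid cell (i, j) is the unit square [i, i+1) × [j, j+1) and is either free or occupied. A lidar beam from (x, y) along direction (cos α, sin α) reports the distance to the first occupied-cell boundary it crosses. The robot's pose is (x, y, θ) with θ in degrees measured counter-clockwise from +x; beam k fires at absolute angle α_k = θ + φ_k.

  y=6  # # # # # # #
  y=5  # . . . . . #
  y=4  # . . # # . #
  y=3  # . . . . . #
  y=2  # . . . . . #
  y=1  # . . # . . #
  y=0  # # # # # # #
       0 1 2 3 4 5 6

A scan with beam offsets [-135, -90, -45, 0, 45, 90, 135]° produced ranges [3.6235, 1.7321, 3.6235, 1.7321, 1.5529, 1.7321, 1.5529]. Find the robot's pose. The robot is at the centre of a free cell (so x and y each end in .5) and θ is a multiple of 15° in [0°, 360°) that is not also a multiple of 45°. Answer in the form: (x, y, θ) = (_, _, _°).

Candidates: 22 free-cell centres × 16 headings = 352 poses. Raycast each; keep the one whose scan matches to 4 dp.
  (2.5, 4.5, 210°): beam 1 = 1.5529 ≠ 3.6235 ✗
  (5.5, 1.5, 210°): beam 1 = 1.9319 ≠ 3.6235 ✗
  (2.5, 1.5, 255°): beam 1 = 3.0000 ≠ 3.6235 ✗
  (3.5, 3.5, 285°): beam 1 = 2.8868 ≠ 3.6235 ✗
  …
  (2.5, 2.5, 150°): r_1=3.6235, r_2=1.7321, r_3=3.6235, r_4=1.7321, r_5=1.5529, r_6=1.7321, r_7=1.5529 — all match ✓
Only this pose fits every beam.

(x, y, θ) = (2.5, 2.5, 150°)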